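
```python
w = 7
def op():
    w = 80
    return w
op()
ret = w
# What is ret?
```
7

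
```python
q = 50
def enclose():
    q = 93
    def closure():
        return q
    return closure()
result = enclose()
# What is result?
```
93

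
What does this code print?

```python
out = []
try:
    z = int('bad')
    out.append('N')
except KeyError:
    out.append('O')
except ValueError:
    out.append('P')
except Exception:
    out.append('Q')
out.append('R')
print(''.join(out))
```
PR

ValueError matches before generic Exception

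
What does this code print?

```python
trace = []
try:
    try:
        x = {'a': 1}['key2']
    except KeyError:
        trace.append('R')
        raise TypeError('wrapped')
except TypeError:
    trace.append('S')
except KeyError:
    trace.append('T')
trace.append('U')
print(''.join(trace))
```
RSU

TypeError raised and caught, original KeyError not re-raised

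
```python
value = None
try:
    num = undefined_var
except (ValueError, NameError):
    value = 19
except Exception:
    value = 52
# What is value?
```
19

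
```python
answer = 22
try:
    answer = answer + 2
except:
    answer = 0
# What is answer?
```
24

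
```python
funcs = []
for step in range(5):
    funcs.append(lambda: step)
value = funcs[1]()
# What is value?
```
4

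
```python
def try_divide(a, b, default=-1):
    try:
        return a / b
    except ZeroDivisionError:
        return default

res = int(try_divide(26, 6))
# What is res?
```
4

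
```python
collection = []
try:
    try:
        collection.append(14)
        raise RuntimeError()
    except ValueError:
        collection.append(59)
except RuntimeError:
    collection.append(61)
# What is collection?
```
[14, 61]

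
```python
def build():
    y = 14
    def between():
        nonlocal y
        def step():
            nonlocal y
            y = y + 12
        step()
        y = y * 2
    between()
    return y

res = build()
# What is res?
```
52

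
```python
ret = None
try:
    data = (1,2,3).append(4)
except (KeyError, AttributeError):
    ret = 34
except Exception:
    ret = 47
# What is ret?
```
34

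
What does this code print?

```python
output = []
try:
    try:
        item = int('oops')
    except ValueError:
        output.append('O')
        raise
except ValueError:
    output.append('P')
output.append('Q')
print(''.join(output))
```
OPQ

raise without argument re-raises current exception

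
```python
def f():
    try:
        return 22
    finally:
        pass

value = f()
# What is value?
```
22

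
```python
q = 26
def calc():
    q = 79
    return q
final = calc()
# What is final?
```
79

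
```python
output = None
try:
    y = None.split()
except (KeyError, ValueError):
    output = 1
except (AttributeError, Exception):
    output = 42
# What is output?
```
42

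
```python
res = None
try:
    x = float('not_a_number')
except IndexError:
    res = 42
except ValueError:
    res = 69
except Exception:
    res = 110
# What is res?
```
69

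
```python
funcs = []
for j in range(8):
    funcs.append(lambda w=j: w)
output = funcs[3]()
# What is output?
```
3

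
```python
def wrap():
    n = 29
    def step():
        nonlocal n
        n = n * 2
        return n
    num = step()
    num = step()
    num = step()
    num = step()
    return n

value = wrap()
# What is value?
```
464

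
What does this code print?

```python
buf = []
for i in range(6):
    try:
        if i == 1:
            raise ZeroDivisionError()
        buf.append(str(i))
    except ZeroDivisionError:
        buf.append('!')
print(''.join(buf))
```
0!2345

Exception on i=1 caught, loop continues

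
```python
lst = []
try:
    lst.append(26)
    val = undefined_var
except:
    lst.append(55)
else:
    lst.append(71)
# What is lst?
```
[26, 55]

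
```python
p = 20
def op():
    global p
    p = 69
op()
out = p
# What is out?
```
69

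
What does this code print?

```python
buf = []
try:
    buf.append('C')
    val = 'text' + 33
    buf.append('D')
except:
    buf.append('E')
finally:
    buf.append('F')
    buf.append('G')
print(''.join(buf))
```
CEFG

Code before exception runs, then except, then all of finally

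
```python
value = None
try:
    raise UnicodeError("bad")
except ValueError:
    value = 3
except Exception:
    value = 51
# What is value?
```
3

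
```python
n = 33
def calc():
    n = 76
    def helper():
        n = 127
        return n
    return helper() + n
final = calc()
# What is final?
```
203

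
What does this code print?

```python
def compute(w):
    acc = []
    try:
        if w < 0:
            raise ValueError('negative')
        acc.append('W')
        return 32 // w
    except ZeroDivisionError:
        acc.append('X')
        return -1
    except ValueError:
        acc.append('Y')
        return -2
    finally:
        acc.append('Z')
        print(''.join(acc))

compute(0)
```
WXZ

w=0 causes ZeroDivisionError, caught, finally prints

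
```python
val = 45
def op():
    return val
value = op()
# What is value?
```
45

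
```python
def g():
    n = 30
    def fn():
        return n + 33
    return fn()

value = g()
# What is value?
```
63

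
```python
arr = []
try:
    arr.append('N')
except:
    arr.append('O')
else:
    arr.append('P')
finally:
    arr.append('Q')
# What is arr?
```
['N', 'P', 'Q']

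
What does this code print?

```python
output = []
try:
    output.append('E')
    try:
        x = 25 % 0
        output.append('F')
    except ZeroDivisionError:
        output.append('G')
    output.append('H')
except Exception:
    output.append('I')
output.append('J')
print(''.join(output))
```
EGHJ

Inner exception caught by inner handler, outer continues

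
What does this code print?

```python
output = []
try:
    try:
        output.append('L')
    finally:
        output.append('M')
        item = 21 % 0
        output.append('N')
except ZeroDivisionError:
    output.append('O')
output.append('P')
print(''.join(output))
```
LMOP

Exception in inner finally caught by outer except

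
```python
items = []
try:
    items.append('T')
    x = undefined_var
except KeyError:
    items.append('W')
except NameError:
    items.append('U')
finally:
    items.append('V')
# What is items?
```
['T', 'U', 'V']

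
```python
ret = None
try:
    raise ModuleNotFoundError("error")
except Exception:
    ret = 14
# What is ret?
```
14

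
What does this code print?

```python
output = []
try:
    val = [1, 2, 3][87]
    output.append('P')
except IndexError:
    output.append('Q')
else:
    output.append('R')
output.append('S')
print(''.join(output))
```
QS

else block skipped when exception is caught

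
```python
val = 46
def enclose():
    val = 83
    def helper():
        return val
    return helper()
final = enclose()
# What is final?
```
83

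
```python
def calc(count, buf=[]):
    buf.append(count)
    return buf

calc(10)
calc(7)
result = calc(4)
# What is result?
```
[10, 7, 4]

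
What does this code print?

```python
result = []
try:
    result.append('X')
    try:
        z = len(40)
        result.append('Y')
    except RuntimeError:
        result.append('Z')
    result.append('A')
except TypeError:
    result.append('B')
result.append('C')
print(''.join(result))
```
XBC

Inner handler doesn't match, propagates to outer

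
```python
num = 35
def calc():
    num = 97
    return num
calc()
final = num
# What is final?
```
35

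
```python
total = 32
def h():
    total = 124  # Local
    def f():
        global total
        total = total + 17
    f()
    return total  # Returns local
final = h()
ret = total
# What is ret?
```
49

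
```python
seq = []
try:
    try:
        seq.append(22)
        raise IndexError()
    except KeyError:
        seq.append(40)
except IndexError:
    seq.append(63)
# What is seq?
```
[22, 63]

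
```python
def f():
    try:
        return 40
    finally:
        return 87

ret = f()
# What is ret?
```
87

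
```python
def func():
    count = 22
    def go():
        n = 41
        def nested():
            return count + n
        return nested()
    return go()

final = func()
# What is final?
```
63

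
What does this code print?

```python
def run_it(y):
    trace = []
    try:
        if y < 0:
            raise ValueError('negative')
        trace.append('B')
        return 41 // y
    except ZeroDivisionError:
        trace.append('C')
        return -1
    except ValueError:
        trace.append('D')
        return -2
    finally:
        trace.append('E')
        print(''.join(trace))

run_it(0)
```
BCE

y=0 causes ZeroDivisionError, caught, finally prints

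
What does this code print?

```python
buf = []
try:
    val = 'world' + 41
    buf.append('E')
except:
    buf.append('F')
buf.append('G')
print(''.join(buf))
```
FG

Exception raised in try, caught by bare except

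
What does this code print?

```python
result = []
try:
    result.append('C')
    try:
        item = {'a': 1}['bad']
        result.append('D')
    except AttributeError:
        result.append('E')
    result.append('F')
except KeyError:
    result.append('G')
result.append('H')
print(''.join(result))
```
CGH

Inner handler doesn't match, propagates to outer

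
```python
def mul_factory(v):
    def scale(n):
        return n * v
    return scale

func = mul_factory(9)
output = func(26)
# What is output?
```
234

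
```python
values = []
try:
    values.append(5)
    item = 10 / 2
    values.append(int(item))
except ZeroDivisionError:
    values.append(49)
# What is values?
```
[5, 5]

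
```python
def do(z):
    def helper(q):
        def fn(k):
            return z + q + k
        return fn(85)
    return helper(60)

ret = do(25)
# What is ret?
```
170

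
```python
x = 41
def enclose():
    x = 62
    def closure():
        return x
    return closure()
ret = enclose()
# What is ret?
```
62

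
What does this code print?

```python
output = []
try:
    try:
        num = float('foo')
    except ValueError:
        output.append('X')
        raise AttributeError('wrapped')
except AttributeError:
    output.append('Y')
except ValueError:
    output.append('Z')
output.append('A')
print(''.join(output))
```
XYA

AttributeError raised and caught, original ValueError not re-raised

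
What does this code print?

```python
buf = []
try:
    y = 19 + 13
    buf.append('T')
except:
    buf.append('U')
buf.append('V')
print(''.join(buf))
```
TV

No exception, try block completes normally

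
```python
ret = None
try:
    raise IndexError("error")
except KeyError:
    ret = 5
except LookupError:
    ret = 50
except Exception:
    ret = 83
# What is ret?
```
50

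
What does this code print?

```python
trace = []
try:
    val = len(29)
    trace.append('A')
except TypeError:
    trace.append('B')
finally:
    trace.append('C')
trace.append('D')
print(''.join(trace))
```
BCD

finally always runs, even after exception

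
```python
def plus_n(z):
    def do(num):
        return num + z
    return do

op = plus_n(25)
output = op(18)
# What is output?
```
43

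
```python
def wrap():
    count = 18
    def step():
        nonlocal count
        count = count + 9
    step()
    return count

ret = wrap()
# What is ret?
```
27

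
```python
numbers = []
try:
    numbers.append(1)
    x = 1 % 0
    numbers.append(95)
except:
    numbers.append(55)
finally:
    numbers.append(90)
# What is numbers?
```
[1, 55, 90]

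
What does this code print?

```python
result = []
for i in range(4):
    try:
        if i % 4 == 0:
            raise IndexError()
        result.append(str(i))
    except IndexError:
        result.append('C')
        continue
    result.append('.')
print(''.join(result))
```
C1.2.3.

continue in except skips rest of loop body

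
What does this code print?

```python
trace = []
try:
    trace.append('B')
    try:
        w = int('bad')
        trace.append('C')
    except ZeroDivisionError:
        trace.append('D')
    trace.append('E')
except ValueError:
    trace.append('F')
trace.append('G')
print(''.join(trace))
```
BFG

Inner handler doesn't match, propagates to outer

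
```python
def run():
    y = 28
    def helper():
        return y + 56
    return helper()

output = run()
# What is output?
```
84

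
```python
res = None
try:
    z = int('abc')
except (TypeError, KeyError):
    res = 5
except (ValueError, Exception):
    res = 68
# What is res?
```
68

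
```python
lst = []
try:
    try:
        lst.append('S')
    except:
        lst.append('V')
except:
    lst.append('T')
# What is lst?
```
['S']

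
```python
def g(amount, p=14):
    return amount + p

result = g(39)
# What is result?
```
53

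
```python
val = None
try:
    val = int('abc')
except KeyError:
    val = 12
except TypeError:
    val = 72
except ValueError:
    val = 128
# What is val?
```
128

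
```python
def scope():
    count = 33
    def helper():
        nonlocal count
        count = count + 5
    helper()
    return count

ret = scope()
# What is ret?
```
38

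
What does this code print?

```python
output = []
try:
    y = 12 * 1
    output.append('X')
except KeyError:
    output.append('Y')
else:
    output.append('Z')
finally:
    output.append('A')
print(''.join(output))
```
XZA

else runs before finally when no exception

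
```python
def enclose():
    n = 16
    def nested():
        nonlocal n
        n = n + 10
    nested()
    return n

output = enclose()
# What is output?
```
26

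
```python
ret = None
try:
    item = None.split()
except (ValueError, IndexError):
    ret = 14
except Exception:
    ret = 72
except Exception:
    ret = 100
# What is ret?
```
72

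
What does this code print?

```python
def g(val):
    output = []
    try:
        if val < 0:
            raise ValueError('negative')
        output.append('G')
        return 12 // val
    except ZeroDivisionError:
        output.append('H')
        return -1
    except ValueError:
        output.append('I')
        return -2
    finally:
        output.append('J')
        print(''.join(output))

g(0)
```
GHJ

val=0 causes ZeroDivisionError, caught, finally prints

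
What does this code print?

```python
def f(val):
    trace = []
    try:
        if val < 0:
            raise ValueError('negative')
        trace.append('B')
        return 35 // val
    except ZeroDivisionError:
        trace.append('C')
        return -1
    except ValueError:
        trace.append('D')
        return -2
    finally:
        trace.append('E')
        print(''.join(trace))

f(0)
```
BCE

val=0 causes ZeroDivisionError, caught, finally prints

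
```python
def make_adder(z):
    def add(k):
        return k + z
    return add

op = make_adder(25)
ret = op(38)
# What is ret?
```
63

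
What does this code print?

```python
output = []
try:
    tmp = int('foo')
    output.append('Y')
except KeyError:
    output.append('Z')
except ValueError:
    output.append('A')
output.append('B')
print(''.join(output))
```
AB

ValueError is caught by its specific handler, not KeyError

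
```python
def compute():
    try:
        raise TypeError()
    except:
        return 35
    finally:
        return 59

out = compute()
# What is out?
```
59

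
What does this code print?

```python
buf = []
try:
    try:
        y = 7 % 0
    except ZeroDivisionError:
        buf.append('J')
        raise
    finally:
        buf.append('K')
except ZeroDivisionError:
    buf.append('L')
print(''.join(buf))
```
JKL

finally runs before re-raised exception propagates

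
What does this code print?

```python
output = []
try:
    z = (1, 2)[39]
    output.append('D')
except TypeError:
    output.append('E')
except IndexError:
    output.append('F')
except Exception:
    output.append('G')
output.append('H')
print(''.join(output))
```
FH

IndexError matches before generic Exception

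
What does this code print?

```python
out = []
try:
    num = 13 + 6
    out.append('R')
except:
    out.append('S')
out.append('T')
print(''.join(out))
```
RT

No exception, try block completes normally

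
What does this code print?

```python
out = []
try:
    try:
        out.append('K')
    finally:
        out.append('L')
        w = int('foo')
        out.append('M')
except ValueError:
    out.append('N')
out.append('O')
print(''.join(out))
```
KLNO

Exception in inner finally caught by outer except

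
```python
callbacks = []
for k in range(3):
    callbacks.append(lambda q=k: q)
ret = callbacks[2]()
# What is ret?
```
2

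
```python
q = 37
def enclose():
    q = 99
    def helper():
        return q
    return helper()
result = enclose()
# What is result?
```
99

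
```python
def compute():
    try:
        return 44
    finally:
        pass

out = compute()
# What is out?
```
44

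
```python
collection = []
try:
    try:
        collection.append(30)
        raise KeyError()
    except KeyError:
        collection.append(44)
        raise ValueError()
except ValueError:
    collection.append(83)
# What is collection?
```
[30, 44, 83]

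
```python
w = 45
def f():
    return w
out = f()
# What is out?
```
45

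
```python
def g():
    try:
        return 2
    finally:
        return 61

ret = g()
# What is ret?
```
61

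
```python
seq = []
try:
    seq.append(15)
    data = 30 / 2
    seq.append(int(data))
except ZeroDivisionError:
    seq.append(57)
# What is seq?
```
[15, 15]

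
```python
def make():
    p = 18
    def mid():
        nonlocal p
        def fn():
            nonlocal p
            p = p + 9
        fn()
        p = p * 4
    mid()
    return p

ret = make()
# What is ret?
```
108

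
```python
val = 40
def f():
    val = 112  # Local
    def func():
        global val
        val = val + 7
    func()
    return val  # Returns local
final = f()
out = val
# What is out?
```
47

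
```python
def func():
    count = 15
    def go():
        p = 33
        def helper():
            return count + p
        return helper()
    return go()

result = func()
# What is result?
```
48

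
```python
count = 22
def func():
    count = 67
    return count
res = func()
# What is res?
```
67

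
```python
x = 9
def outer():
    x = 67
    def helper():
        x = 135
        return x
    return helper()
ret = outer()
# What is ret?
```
135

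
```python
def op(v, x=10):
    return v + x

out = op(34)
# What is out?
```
44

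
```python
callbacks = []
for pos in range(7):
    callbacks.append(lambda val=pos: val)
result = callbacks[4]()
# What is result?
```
4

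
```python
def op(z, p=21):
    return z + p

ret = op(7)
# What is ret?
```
28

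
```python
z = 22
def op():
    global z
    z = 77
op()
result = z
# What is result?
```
77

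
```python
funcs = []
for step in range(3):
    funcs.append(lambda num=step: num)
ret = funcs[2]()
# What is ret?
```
2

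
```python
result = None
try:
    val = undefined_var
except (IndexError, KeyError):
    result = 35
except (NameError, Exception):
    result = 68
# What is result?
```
68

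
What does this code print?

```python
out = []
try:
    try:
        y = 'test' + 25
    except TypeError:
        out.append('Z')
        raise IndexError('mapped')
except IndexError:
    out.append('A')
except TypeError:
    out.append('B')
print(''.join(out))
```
ZA

New IndexError raised, caught by outer IndexError handler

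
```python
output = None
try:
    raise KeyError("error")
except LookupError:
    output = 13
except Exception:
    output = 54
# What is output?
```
13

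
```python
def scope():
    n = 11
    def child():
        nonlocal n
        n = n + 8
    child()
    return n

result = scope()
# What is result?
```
19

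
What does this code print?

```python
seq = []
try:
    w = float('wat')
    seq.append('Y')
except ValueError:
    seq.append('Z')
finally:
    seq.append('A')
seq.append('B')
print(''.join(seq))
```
ZAB

finally always runs, even after exception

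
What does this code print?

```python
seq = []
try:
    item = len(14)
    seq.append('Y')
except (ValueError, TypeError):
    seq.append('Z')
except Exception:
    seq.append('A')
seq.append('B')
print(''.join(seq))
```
ZB

TypeError matches tuple containing it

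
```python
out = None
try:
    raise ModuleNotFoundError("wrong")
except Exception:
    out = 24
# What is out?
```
24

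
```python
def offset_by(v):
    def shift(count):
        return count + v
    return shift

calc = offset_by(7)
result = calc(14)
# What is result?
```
21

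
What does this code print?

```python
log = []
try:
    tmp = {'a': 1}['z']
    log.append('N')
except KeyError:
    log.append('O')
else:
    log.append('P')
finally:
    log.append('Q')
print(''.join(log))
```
OQ

Exception: except runs, else skipped, finally runs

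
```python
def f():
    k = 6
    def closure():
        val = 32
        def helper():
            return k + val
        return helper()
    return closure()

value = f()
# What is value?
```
38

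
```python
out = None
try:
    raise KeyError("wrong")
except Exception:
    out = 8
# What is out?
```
8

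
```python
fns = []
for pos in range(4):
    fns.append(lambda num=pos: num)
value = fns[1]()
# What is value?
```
1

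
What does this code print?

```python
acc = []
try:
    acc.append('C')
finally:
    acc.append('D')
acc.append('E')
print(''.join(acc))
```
CDE

try/finally without except, no exception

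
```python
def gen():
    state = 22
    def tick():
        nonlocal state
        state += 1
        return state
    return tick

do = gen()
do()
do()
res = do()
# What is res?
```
25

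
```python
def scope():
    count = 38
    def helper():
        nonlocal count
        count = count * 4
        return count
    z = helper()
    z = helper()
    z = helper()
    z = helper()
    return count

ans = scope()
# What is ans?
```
9728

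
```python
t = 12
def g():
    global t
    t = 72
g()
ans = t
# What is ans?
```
72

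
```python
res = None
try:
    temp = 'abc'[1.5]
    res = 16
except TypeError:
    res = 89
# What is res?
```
89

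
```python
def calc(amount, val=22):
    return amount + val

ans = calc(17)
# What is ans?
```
39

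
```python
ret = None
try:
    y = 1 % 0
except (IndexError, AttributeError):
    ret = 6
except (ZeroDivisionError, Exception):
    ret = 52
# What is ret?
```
52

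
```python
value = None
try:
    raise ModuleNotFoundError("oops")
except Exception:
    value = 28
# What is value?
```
28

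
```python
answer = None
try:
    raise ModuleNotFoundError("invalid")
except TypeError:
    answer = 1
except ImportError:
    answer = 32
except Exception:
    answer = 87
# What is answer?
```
32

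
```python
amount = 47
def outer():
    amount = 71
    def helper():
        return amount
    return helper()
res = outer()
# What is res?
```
71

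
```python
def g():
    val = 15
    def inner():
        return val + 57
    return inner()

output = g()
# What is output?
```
72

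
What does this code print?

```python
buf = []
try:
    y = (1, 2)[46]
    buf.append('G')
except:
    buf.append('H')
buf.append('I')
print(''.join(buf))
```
HI

Exception raised in try, caught by bare except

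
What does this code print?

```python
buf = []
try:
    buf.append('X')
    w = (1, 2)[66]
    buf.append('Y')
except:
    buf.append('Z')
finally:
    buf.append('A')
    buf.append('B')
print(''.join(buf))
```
XZAB

Code before exception runs, then except, then all of finally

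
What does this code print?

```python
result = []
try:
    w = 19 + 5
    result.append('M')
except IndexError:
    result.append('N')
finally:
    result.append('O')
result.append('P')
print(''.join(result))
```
MOP

finally runs after normal execution too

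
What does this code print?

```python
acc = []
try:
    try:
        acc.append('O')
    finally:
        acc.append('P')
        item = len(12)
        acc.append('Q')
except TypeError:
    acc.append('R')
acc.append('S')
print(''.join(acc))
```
OPRS

Exception in inner finally caught by outer except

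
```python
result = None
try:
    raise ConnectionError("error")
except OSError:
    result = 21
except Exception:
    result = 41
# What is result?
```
21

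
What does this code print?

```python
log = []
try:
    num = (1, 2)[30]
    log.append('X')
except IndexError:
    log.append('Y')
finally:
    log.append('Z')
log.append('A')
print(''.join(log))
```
YZA

finally always runs, even after exception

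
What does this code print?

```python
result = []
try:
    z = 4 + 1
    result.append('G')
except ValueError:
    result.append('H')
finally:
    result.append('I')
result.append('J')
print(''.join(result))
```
GIJ

finally runs after normal execution too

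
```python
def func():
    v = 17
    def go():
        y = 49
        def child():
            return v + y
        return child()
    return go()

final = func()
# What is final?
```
66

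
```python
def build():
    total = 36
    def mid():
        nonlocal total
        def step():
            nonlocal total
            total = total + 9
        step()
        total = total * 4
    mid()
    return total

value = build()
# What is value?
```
180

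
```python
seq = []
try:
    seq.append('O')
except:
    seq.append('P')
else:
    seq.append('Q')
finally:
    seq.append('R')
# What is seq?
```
['O', 'Q', 'R']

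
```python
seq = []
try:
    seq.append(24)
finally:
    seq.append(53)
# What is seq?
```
[24, 53]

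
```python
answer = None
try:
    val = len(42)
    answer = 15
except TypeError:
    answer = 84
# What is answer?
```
84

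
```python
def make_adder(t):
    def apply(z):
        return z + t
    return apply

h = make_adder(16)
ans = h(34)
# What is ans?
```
50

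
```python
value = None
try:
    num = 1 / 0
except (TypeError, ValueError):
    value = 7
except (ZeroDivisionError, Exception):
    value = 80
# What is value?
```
80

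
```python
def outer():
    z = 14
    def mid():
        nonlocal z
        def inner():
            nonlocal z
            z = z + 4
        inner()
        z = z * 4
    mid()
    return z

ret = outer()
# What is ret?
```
72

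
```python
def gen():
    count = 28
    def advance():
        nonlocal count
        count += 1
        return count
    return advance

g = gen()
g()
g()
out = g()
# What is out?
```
31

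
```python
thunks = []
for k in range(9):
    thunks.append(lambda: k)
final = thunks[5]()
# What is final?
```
8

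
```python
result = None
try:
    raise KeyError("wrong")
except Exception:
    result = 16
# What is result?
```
16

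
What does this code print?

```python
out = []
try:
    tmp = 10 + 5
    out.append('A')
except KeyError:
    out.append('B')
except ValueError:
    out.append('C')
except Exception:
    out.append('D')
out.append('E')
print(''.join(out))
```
AE

No exception, try block completes normally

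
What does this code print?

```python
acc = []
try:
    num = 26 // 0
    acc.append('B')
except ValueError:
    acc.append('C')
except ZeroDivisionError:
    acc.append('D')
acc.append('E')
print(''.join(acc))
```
DE

ZeroDivisionError is caught by its specific handler, not ValueError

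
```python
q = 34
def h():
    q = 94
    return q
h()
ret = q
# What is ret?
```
34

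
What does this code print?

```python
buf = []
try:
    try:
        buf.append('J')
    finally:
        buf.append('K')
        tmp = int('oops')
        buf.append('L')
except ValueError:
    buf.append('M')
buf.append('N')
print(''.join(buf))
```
JKMN

Exception in inner finally caught by outer except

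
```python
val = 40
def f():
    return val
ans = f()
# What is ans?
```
40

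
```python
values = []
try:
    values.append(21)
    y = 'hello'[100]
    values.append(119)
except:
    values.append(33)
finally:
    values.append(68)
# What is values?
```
[21, 33, 68]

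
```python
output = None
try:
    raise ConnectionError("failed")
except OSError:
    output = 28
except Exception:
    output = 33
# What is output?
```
28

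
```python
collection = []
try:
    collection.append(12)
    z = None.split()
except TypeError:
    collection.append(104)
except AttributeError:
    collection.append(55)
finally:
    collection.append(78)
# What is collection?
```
[12, 55, 78]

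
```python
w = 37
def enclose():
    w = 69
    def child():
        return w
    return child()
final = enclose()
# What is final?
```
69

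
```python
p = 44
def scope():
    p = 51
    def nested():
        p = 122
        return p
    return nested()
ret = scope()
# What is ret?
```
122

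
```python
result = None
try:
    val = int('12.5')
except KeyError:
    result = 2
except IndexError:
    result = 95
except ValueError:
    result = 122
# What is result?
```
122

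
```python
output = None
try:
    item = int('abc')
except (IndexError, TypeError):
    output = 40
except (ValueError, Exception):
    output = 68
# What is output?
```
68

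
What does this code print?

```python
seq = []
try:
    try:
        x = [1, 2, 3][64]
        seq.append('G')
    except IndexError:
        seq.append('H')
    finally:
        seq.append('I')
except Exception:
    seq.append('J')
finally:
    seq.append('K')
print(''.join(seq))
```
HIK

Both finally blocks run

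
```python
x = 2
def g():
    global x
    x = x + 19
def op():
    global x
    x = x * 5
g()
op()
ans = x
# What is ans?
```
105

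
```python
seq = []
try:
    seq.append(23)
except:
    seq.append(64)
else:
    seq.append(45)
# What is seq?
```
[23, 45]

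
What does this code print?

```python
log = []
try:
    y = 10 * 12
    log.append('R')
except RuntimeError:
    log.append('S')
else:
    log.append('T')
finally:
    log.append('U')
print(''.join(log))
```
RTU

else runs before finally when no exception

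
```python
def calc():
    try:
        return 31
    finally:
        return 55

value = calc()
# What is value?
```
55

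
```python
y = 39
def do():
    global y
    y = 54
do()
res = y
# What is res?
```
54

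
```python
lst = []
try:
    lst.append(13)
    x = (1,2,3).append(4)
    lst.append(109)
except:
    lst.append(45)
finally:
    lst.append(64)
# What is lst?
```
[13, 45, 64]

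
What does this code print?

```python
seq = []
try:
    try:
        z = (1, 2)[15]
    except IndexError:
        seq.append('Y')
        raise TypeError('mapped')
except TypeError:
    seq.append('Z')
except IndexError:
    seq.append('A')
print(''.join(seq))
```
YZ

New TypeError raised, caught by outer TypeError handler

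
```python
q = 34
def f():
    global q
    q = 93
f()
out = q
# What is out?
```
93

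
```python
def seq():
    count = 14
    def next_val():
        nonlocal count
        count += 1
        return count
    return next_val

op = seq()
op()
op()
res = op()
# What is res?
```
17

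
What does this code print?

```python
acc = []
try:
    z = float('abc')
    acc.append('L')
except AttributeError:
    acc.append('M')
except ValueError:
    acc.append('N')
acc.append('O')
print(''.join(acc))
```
NO

ValueError is caught by its specific handler, not AttributeError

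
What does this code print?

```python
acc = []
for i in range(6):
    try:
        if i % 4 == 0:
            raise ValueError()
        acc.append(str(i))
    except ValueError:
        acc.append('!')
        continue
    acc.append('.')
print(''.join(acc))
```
!1.2.3.!5.

continue in except skips rest of loop body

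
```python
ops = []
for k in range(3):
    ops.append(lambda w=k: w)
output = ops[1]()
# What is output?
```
1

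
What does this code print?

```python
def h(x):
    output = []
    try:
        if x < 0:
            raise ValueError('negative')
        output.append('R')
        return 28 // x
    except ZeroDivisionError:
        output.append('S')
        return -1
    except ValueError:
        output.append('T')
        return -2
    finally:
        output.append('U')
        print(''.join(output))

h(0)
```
RSU

x=0 causes ZeroDivisionError, caught, finally prints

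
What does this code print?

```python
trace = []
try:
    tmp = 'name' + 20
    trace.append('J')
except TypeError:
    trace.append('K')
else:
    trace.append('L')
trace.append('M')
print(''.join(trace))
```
KM

else block skipped when exception is caught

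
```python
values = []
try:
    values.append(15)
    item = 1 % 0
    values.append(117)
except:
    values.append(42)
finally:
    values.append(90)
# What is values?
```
[15, 42, 90]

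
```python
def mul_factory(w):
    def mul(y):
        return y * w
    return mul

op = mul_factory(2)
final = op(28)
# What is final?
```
56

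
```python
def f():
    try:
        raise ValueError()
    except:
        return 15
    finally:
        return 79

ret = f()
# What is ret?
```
79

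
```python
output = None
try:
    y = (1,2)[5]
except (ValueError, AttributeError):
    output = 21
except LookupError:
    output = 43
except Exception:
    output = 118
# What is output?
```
43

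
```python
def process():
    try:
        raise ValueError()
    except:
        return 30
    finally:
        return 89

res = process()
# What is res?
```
89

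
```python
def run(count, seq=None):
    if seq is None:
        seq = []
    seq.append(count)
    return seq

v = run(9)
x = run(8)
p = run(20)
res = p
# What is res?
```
[20]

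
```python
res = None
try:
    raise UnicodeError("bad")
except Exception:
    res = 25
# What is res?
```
25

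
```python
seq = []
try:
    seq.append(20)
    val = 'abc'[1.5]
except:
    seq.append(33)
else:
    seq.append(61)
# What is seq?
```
[20, 33]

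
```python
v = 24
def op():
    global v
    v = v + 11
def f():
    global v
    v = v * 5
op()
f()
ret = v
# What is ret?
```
175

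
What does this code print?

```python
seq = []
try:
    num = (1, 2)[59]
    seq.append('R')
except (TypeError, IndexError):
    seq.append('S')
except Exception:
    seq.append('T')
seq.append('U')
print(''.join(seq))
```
SU

IndexError matches tuple containing it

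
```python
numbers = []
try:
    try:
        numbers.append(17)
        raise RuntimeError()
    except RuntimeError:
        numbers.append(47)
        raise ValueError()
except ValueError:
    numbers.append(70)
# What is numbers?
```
[17, 47, 70]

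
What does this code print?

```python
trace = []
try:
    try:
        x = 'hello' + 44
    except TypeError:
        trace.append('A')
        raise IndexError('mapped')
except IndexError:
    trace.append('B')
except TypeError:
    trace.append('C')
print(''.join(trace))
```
AB

New IndexError raised, caught by outer IndexError handler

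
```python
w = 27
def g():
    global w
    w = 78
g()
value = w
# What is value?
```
78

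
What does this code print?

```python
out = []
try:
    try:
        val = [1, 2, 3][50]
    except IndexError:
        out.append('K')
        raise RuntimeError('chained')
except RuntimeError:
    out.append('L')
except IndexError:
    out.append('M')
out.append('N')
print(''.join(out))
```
KLN

RuntimeError raised and caught, original IndexError not re-raised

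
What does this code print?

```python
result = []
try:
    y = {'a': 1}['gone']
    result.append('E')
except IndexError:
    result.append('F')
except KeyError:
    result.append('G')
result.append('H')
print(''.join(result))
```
GH

KeyError is caught by its specific handler, not IndexError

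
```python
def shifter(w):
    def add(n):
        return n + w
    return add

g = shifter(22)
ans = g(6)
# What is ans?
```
28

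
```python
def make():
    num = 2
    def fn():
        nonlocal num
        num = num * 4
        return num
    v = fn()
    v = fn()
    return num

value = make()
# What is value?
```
32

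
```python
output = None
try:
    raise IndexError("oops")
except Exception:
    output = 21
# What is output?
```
21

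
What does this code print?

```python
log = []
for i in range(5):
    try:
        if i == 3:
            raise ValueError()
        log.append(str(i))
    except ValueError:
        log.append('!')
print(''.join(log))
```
012!4

Exception on i=3 caught, loop continues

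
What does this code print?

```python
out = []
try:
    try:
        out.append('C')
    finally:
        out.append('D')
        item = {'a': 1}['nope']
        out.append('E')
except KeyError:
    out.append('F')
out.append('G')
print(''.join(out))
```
CDFG

Exception in inner finally caught by outer except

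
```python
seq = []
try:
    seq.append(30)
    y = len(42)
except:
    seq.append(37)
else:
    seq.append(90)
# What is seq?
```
[30, 37]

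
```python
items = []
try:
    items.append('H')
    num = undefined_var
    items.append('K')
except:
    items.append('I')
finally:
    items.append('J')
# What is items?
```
['H', 'I', 'J']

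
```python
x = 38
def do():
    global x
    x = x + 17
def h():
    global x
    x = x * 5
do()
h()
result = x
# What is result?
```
275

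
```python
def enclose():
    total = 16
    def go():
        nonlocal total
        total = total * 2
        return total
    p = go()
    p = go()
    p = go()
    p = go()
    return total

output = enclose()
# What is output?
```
256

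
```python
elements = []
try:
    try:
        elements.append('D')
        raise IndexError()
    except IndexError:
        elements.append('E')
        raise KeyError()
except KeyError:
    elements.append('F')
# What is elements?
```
['D', 'E', 'F']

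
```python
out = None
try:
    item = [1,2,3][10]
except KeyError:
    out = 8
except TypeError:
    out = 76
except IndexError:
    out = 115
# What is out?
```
115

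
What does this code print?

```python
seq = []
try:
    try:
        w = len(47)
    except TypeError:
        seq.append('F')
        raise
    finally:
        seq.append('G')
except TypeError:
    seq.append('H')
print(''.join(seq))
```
FGH

finally runs before re-raised exception propagates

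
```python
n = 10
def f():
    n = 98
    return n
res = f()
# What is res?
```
98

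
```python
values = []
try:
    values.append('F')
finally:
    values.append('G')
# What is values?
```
['F', 'G']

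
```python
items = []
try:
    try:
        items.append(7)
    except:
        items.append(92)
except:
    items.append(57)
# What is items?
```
[7]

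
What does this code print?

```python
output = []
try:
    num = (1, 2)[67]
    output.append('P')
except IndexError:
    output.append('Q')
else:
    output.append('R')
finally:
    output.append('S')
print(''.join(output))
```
QS

Exception: except runs, else skipped, finally runs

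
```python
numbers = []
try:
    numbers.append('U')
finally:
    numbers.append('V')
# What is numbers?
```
['U', 'V']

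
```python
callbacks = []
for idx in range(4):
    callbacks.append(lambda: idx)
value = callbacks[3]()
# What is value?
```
3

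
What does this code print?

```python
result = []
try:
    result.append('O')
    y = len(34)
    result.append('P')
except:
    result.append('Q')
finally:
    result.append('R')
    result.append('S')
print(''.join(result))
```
OQRS

Code before exception runs, then except, then all of finally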